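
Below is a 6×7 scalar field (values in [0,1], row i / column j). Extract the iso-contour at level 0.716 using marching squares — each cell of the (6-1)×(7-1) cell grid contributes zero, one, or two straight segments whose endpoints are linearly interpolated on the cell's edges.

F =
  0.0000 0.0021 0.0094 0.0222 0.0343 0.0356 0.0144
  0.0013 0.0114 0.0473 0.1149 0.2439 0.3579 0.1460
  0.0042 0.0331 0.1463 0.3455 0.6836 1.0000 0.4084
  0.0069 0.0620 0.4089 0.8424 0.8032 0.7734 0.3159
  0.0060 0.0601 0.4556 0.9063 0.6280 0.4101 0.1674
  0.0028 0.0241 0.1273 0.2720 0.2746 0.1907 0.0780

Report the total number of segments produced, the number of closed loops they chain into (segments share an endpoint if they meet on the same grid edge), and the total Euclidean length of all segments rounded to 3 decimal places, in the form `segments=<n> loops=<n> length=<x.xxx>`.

cell (1,4): code 0100 → (1.558,5.000)–(2.000,4.102)
cell (1,5): code 1000 → (2.000,5.480)–(1.558,5.000)
cell (2,2): code 0100 → (2.746,3.000)–(3.000,2.708)
cell (2,3): code 1100 → (2.271,4.000)–(2.746,3.000)
cell (2,4): code 1110 → (2.000,4.102)–(2.271,4.000)
cell (2,5): code 1001 → (3.000,5.125)–(2.000,5.480)
cell (3,2): code 0110 → (3.000,2.708)–(4.000,2.578)
cell (3,3): code 1011 → (4.000,3.684)–(3.498,4.000)
cell (3,4): code 0011 → (3.498,4.000)–(3.158,5.000)
cell (3,5): code 0001 → (3.158,5.000)–(3.000,5.125)
cell (4,2): code 0010 → (4.000,2.578)–(4.300,3.000)
cell (4,3): code 0001 → (4.300,3.000)–(4.000,3.684)
total: 12 segments, chained into 1 closed loop(s), length Σ = 8.622515

segments=12 loops=1 length=8.623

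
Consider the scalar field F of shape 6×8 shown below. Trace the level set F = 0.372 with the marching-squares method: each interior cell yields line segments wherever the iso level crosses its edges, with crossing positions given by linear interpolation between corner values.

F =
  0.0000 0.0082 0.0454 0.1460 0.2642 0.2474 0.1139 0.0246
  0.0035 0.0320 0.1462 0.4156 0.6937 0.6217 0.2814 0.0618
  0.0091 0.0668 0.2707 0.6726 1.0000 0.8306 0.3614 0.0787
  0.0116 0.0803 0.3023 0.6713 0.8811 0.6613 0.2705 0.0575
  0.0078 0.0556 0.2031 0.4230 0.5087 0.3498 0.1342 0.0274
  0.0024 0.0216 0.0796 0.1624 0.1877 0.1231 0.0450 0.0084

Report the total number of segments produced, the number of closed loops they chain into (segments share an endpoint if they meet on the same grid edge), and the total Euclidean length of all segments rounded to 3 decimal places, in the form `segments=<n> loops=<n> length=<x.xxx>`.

segments=14 loops=1 length=12.391

cell (0,2): code 0100 → (0.838,3.000)–(1.000,2.838)
cell (0,3): code 1100 → (0.251,4.000)–(0.838,3.000)
cell (0,4): code 1100 → (0.333,5.000)–(0.251,4.000)
cell (0,5): code 1000 → (1.000,5.734)–(0.333,5.000)
cell (1,2): code 0110 → (1.000,2.838)–(2.000,2.252)
cell (1,5): code 1001 → (2.000,5.977)–(1.000,5.734)
cell (2,2): code 0110 → (2.000,2.252)–(3.000,2.189)
cell (2,5): code 1001 → (3.000,5.740)–(2.000,5.977)
cell (3,2): code 0110 → (3.000,2.189)–(4.000,2.768)
cell (3,4): code 1011 → (4.000,4.860)–(3.929,5.000)
cell (3,5): code 0001 → (3.929,5.000)–(3.000,5.740)
cell (4,2): code 0010 → (4.000,2.768)–(4.196,3.000)
cell (4,3): code 0011 → (4.196,3.000)–(4.426,4.000)
cell (4,4): code 0001 → (4.426,4.000)–(4.000,4.860)
total: 14 segments, chained into 1 closed loop(s), length Σ = 12.391265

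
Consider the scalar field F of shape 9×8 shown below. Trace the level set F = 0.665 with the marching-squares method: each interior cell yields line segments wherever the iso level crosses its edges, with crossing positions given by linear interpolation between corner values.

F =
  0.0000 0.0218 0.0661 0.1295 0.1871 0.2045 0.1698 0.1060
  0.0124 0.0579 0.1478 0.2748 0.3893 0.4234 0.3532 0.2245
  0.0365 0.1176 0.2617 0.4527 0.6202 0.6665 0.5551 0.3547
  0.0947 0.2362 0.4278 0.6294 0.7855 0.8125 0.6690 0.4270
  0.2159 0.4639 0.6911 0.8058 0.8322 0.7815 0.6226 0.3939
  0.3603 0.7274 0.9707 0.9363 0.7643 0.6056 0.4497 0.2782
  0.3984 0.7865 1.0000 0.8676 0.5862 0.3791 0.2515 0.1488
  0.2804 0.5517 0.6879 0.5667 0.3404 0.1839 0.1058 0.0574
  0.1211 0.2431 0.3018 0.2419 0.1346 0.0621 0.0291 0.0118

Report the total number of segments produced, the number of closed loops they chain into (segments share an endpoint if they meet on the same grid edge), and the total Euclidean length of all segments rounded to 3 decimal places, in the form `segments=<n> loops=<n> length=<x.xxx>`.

cell (1,4): code 0100 → (1.994,5.000)–(2.000,4.968)
cell (1,5): code 1000 → (2.000,5.013)–(1.994,5.000)
cell (2,3): code 0100 → (2.271,4.000)–(3.000,3.228)
cell (2,4): code 1110 → (2.000,4.968)–(2.271,4.000)
cell (2,5): code 1101 → (2.965,6.000)–(2.000,5.013)
cell (2,6): code 1000 → (3.000,6.017)–(2.965,6.000)
cell (3,1): code 0100 → (3.901,2.000)–(4.000,1.885)
cell (3,2): code 1100 → (3.202,3.000)–(3.901,2.000)
cell (3,3): code 1110 → (3.000,3.228)–(3.202,3.000)
cell (3,5): code 1011 → (4.000,5.733)–(3.086,6.000)
cell (3,6): code 0001 → (3.086,6.000)–(3.000,6.017)
cell (4,0): code 0100 → (4.763,1.000)–(5.000,0.830)
cell (4,1): code 1110 → (4.000,1.885)–(4.763,1.000)
cell (4,4): code 1011 → (5.000,4.626)–(4.662,5.000)
cell (4,5): code 0001 → (4.662,5.000)–(4.000,5.733)
cell (5,0): code 0110 → (5.000,0.830)–(6.000,0.687)
cell (5,3): code 1011 → (6.000,3.720)–(5.558,4.000)
cell (5,4): code 0001 → (5.558,4.000)–(5.000,4.626)
cell (6,0): code 0010 → (6.000,0.687)–(6.517,1.000)
cell (6,1): code 0111 → (6.517,1.000)–(7.000,1.832)
cell (6,2): code 1011 → (7.000,2.189)–(6.673,3.000)
cell (6,3): code 0001 → (6.673,3.000)–(6.000,3.720)
cell (7,1): code 0010 → (7.000,1.832)–(7.059,2.000)
cell (7,2): code 0001 → (7.059,2.000)–(7.000,2.189)
total: 24 segments, chained into 1 closed loop(s), length Σ = 15.376419

segments=24 loops=1 length=15.376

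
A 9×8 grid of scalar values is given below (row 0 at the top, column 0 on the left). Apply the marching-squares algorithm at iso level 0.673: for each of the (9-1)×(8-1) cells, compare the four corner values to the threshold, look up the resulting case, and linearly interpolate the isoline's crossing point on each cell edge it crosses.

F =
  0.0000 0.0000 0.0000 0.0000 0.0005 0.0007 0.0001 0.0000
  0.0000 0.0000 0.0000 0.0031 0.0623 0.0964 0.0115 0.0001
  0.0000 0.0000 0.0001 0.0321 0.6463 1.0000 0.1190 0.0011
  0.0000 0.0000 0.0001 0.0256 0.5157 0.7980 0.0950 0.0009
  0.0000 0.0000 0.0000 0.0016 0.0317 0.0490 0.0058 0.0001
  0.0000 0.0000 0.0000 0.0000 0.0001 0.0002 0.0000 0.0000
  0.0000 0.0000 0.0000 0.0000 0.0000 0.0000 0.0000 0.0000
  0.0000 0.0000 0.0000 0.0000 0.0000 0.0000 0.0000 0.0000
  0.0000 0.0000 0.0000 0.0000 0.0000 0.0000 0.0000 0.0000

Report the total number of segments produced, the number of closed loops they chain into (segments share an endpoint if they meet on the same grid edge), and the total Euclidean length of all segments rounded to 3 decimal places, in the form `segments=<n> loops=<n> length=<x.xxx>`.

segments=6 loops=1 length=4.357

cell (1,4): code 0100 → (1.638,5.000)–(2.000,4.075)
cell (1,5): code 1000 → (2.000,5.371)–(1.638,5.000)
cell (2,4): code 0110 → (2.000,4.075)–(3.000,4.557)
cell (2,5): code 1001 → (3.000,5.178)–(2.000,5.371)
cell (3,4): code 0010 → (3.000,4.557)–(3.167,5.000)
cell (3,5): code 0001 → (3.167,5.000)–(3.000,5.178)
total: 6 segments, chained into 1 closed loop(s), length Σ = 4.356767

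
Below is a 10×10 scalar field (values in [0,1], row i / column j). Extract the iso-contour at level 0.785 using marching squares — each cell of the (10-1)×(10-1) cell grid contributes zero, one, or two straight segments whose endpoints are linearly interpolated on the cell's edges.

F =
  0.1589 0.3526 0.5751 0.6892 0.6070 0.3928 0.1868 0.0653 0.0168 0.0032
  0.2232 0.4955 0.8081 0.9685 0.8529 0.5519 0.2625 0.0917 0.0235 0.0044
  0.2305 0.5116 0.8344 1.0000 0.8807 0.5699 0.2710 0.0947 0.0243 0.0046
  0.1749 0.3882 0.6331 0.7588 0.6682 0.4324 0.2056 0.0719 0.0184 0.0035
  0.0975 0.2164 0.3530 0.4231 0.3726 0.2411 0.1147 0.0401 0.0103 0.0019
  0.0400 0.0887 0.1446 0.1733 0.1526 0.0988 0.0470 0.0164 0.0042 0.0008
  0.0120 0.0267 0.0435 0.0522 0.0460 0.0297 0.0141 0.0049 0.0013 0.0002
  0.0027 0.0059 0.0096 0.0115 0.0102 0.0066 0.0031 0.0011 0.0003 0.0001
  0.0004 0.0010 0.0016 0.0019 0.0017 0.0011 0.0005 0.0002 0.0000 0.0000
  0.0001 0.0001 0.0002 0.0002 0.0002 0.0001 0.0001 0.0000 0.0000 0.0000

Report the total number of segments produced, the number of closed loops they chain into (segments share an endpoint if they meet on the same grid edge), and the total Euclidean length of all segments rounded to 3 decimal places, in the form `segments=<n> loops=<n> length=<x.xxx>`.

cell (0,1): code 0100 → (0.901,2.000)–(1.000,1.926)
cell (0,2): code 1100 → (0.343,3.000)–(0.901,2.000)
cell (0,3): code 1100 → (0.724,4.000)–(0.343,3.000)
cell (0,4): code 1000 → (1.000,4.226)–(0.724,4.000)
cell (1,1): code 0110 → (1.000,1.926)–(2.000,1.847)
cell (1,4): code 1001 → (2.000,4.308)–(1.000,4.226)
cell (2,1): code 0010 → (2.000,1.847)–(2.245,2.000)
cell (2,2): code 0011 → (2.245,2.000)–(2.891,3.000)
cell (2,3): code 0011 → (2.891,3.000)–(2.450,4.000)
cell (2,4): code 0001 → (2.450,4.000)–(2.000,4.308)
total: 10 segments, chained into 1 closed loop(s), length Σ = 7.820070

segments=10 loops=1 length=7.820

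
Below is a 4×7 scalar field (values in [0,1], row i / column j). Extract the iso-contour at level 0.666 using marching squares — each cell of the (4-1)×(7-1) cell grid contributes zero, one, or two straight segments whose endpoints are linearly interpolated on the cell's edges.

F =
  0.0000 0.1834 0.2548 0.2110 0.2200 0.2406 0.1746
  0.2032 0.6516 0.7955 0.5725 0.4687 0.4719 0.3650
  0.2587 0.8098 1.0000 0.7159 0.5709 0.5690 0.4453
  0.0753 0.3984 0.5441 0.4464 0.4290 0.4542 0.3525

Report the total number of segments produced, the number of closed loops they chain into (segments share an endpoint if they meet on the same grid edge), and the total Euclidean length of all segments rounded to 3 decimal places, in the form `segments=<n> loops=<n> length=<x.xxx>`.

cell (0,1): code 0100 → (0.760,2.000)–(1.000,1.100)
cell (0,2): code 1000 → (1.000,2.581)–(0.760,2.000)
cell (1,0): code 0100 → (1.091,1.000)–(2.000,0.739)
cell (1,1): code 1110 → (1.000,1.100)–(1.091,1.000)
cell (1,2): code 1101 → (1.652,3.000)–(1.000,2.581)
cell (1,3): code 1000 → (2.000,3.344)–(1.652,3.000)
cell (2,0): code 0010 → (2.000,0.739)–(2.350,1.000)
cell (2,1): code 0011 → (2.350,1.000)–(2.733,2.000)
cell (2,2): code 0011 → (2.733,2.000)–(2.185,3.000)
cell (2,3): code 0001 → (2.185,3.000)–(2.000,3.344)
total: 10 segments, chained into 1 closed loop(s), length Σ = 6.942880

segments=10 loops=1 length=6.943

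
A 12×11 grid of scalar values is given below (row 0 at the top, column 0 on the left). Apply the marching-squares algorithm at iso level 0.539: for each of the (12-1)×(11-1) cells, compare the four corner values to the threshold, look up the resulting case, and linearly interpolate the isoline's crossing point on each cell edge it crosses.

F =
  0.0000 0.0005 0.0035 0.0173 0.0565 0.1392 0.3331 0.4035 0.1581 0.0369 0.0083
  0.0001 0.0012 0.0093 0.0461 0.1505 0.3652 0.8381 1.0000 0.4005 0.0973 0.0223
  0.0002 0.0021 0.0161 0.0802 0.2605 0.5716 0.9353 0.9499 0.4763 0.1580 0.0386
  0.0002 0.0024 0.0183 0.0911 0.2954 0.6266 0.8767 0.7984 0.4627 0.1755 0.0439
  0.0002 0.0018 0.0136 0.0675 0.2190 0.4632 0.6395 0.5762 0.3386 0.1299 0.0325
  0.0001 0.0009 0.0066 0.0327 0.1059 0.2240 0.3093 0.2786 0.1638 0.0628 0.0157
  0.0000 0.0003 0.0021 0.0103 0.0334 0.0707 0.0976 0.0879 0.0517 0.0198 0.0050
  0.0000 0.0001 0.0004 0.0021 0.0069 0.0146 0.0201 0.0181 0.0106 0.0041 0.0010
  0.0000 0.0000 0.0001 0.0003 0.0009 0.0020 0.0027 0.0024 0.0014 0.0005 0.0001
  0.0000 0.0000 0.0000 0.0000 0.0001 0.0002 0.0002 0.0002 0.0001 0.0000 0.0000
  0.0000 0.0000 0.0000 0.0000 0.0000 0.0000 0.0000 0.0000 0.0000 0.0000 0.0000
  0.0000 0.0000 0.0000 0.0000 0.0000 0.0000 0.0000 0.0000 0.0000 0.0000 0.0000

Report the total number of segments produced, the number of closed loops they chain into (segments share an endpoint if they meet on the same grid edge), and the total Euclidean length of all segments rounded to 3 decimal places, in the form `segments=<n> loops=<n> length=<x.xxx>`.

cell (0,5): code 0100 → (0.408,6.000)–(1.000,5.368)
cell (0,6): code 1100 → (0.227,7.000)–(0.408,6.000)
cell (0,7): code 1000 → (1.000,7.769)–(0.227,7.000)
cell (1,4): code 0100 → (1.842,5.000)–(2.000,4.895)
cell (1,5): code 1110 → (1.000,5.368)–(1.842,5.000)
cell (1,7): code 1001 → (2.000,7.868)–(1.000,7.769)
cell (2,4): code 0110 → (2.000,4.895)–(3.000,4.736)
cell (2,7): code 1001 → (3.000,7.773)–(2.000,7.868)
cell (3,4): code 0010 → (3.000,4.736)–(3.536,5.000)
cell (3,5): code 0111 → (3.536,5.000)–(4.000,5.430)
cell (3,7): code 1001 → (4.000,7.157)–(3.000,7.773)
cell (4,5): code 0010 → (4.000,5.430)–(4.304,6.000)
cell (4,6): code 0011 → (4.304,6.000)–(4.125,7.000)
cell (4,7): code 0001 → (4.125,7.000)–(4.000,7.157)
total: 14 segments, chained into 1 closed loop(s), length Σ = 11.370627

segments=14 loops=1 length=11.371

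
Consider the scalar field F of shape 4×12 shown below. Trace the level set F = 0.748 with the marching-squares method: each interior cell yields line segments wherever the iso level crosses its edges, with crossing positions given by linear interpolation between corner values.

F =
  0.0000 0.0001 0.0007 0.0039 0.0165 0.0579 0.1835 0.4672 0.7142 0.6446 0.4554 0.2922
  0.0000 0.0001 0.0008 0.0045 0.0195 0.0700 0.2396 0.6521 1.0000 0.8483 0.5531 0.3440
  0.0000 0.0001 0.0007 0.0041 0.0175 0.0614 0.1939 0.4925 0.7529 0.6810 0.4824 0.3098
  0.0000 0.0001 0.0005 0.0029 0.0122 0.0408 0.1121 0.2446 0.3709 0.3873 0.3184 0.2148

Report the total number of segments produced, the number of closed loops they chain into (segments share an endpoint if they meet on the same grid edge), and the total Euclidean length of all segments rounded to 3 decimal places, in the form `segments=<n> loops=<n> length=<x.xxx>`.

cell (0,7): code 0100 → (0.118,8.000)–(1.000,7.276)
cell (0,8): code 1100 → (0.508,9.000)–(0.118,8.000)
cell (0,9): code 1000 → (1.000,9.340)–(0.508,9.000)
cell (1,7): code 0110 → (1.000,7.276)–(2.000,7.981)
cell (1,8): code 1011 → (2.000,8.068)–(1.600,9.000)
cell (1,9): code 0001 → (1.600,9.000)–(1.000,9.340)
cell (2,7): code 0010 → (2.000,7.981)–(2.013,8.000)
cell (2,8): code 0001 → (2.013,8.000)–(2.000,8.068)
total: 8 segments, chained into 1 closed loop(s), length Σ = 5.831798

segments=8 loops=1 length=5.832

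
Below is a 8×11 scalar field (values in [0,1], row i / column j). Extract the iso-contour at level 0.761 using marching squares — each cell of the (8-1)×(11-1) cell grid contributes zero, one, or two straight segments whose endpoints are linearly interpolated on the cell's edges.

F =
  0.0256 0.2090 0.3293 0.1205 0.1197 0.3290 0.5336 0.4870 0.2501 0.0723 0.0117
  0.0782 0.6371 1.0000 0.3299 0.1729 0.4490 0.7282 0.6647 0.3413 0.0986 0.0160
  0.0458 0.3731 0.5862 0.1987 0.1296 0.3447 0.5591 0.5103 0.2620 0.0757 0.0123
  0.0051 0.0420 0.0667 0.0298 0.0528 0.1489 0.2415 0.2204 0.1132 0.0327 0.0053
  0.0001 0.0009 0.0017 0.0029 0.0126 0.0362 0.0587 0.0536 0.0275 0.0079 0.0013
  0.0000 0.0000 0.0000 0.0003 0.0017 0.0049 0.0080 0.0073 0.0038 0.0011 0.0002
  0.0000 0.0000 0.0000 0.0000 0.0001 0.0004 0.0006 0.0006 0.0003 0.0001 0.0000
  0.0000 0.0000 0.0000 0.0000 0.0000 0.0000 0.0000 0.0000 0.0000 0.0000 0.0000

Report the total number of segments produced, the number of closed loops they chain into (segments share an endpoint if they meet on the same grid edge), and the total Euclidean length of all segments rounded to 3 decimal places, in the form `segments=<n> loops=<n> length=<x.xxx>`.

segments=4 loops=1 length=2.808

cell (0,1): code 0100 → (0.644,2.000)–(1.000,1.341)
cell (0,2): code 1000 → (1.000,2.357)–(0.644,2.000)
cell (1,1): code 0010 → (1.000,1.341)–(1.578,2.000)
cell (1,2): code 0001 → (1.578,2.000)–(1.000,2.357)
total: 4 segments, chained into 1 closed loop(s), length Σ = 2.807773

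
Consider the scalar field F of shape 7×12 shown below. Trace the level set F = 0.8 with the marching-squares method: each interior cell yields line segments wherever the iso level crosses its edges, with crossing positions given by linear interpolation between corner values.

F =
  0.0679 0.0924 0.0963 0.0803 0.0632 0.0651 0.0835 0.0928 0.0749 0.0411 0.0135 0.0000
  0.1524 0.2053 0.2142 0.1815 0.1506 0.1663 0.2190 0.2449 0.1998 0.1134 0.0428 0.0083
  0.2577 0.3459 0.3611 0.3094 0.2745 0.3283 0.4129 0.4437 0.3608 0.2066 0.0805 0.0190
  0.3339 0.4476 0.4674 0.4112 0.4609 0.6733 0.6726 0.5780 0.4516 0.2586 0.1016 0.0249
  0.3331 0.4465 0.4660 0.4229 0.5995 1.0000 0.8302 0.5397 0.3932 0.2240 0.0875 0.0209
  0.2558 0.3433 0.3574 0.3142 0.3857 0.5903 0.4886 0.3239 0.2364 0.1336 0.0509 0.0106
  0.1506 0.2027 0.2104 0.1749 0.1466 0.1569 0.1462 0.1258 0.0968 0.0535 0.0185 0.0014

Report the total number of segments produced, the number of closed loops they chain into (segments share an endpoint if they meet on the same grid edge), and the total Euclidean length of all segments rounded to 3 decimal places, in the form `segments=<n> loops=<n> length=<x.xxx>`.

cell (3,4): code 0100 → (3.388,5.000)–(4.000,4.501)
cell (3,5): code 1100 → (3.808,6.000)–(3.388,5.000)
cell (3,6): code 1000 → (4.000,6.104)–(3.808,6.000)
cell (4,4): code 0010 → (4.000,4.501)–(4.488,5.000)
cell (4,5): code 0011 → (4.488,5.000)–(4.088,6.000)
cell (4,6): code 0001 → (4.088,6.000)–(4.000,6.104)
total: 6 segments, chained into 1 closed loop(s), length Σ = 4.004620

segments=6 loops=1 length=4.005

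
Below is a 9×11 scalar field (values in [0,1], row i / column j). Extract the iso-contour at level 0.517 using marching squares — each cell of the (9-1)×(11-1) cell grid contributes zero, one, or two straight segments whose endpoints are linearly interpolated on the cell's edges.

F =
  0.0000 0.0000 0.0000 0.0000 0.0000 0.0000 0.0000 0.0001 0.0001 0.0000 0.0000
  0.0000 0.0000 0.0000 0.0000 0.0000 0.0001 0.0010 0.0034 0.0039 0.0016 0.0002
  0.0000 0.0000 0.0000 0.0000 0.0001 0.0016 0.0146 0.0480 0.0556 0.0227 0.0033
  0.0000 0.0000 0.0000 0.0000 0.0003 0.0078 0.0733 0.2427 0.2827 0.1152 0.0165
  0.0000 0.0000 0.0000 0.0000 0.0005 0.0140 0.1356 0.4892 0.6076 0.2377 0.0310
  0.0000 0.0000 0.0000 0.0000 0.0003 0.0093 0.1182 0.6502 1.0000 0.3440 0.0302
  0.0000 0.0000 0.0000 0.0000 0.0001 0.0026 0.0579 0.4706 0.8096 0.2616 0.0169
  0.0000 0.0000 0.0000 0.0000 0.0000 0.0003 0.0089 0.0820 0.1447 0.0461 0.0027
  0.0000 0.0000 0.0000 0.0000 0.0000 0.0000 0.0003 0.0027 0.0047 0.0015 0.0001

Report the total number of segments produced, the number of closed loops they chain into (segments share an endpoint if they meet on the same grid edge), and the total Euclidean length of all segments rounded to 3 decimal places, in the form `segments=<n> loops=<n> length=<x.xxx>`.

cell (3,7): code 0100 → (3.721,8.000)–(4.000,7.235)
cell (3,8): code 1000 → (4.000,8.245)–(3.721,8.000)
cell (4,6): code 0100 → (4.173,7.000)–(5.000,6.750)
cell (4,7): code 1110 → (4.000,7.235)–(4.173,7.000)
cell (4,8): code 1001 → (5.000,8.736)–(4.000,8.245)
cell (5,6): code 0010 → (5.000,6.750)–(5.742,7.000)
cell (5,7): code 0111 → (5.742,7.000)–(6.000,7.137)
cell (5,8): code 1001 → (6.000,8.534)–(5.000,8.736)
cell (6,7): code 0010 → (6.000,7.137)–(6.440,8.000)
cell (6,8): code 0001 → (6.440,8.000)–(6.000,8.534)
total: 10 segments, chained into 1 closed loop(s), length Σ = 7.211771

segments=10 loops=1 length=7.212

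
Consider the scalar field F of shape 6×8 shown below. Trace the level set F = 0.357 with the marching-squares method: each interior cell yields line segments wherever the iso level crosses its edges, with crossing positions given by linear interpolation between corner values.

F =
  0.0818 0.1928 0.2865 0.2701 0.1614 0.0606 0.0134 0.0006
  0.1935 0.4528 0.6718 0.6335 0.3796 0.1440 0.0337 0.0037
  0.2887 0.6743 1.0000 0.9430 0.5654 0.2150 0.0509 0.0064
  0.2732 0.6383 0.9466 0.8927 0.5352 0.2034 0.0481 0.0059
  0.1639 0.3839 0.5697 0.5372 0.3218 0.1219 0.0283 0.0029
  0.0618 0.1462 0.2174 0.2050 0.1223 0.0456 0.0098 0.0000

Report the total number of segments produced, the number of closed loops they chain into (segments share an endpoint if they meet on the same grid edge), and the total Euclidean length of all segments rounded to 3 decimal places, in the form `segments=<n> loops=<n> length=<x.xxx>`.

segments=16 loops=1 length=13.872

cell (0,0): code 0100 → (0.632,1.000)–(1.000,0.631)
cell (0,1): code 1100 → (0.183,2.000)–(0.632,1.000)
cell (0,2): code 1100 → (0.239,3.000)–(0.183,2.000)
cell (0,3): code 1100 → (0.896,4.000)–(0.239,3.000)
cell (0,4): code 1000 → (1.000,4.096)–(0.896,4.000)
cell (1,0): code 0110 → (1.000,0.631)–(2.000,0.177)
cell (1,4): code 1001 → (2.000,4.595)–(1.000,4.096)
cell (2,0): code 0110 → (2.000,0.177)–(3.000,0.230)
cell (2,4): code 1001 → (3.000,4.537)–(2.000,4.595)
cell (3,0): code 0110 → (3.000,0.230)–(4.000,0.878)
cell (3,3): code 1011 → (4.000,3.837)–(3.835,4.000)
cell (3,4): code 0001 → (3.835,4.000)–(3.000,4.537)
cell (4,0): code 0010 → (4.000,0.878)–(4.113,1.000)
cell (4,1): code 0011 → (4.113,1.000)–(4.604,2.000)
cell (4,2): code 0011 → (4.604,2.000)–(4.542,3.000)
cell (4,3): code 0001 → (4.542,3.000)–(4.000,3.837)
total: 16 segments, chained into 1 closed loop(s), length Σ = 13.871884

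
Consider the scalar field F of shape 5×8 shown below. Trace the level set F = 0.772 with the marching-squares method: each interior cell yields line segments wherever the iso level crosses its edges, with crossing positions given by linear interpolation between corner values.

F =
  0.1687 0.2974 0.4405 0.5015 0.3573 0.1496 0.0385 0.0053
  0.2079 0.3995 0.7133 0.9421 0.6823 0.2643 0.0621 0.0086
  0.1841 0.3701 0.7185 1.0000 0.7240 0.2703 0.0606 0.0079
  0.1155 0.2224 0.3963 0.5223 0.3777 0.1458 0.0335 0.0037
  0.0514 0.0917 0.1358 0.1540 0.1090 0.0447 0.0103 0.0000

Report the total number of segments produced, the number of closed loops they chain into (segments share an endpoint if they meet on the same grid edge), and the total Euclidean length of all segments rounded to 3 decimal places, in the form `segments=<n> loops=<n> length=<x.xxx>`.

segments=6 loops=1 length=5.509

cell (0,2): code 0100 → (0.614,3.000)–(1.000,2.257)
cell (0,3): code 1000 → (1.000,3.655)–(0.614,3.000)
cell (1,2): code 0110 → (1.000,2.257)–(2.000,2.190)
cell (1,3): code 1001 → (2.000,3.826)–(1.000,3.655)
cell (2,2): code 0010 → (2.000,2.190)–(2.477,3.000)
cell (2,3): code 0001 → (2.477,3.000)–(2.000,3.826)
total: 6 segments, chained into 1 closed loop(s), length Σ = 5.508743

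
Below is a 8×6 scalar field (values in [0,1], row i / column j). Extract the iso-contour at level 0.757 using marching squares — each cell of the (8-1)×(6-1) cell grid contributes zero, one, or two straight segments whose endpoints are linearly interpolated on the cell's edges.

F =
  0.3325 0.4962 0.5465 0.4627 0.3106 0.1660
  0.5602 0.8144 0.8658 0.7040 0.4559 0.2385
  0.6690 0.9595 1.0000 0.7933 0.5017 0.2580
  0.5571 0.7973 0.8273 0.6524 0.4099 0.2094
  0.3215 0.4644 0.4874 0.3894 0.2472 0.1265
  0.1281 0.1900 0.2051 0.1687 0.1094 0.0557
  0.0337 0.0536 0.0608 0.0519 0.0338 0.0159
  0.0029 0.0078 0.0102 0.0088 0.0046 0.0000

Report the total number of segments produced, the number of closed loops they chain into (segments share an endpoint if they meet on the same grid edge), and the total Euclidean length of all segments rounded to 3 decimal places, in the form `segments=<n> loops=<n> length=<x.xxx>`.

segments=12 loops=1 length=8.298

cell (0,0): code 0100 → (0.820,1.000)–(1.000,0.774)
cell (0,1): code 1100 → (0.659,2.000)–(0.820,1.000)
cell (0,2): code 1000 → (1.000,2.672)–(0.659,2.000)
cell (1,0): code 0110 → (1.000,0.774)–(2.000,0.303)
cell (1,2): code 1101 → (1.594,3.000)–(1.000,2.672)
cell (1,3): code 1000 → (2.000,3.124)–(1.594,3.000)
cell (2,0): code 0110 → (2.000,0.303)–(3.000,0.832)
cell (2,2): code 1011 → (3.000,2.402)–(2.258,3.000)
cell (2,3): code 0001 → (2.258,3.000)–(2.000,3.124)
cell (3,0): code 0010 → (3.000,0.832)–(3.121,1.000)
cell (3,1): code 0011 → (3.121,1.000)–(3.207,2.000)
cell (3,2): code 0001 → (3.207,2.000)–(3.000,2.402)
total: 12 segments, chained into 1 closed loop(s), length Σ = 8.297610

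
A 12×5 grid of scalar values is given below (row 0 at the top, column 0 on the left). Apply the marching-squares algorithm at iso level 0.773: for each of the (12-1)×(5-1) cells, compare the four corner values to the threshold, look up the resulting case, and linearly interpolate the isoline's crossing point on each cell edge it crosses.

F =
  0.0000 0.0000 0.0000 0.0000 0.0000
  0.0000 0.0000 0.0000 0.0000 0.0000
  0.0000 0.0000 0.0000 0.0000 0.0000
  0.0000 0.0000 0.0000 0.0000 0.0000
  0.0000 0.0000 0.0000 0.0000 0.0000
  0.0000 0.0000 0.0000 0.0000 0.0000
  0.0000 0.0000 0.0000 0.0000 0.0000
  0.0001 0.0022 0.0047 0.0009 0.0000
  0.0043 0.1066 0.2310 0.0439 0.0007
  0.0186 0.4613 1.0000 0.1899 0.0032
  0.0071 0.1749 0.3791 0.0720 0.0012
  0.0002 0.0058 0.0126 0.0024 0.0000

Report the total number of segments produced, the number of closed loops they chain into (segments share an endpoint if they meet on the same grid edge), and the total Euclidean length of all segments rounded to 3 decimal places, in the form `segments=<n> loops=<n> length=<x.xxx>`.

cell (8,1): code 0100 → (8.705,2.000)–(9.000,1.579)
cell (8,2): code 1000 → (9.000,2.280)–(8.705,2.000)
cell (9,1): code 0010 → (9.000,1.579)–(9.366,2.000)
cell (9,2): code 0001 → (9.366,2.000)–(9.000,2.280)
total: 4 segments, chained into 1 closed loop(s), length Σ = 1.940008

segments=4 loops=1 length=1.940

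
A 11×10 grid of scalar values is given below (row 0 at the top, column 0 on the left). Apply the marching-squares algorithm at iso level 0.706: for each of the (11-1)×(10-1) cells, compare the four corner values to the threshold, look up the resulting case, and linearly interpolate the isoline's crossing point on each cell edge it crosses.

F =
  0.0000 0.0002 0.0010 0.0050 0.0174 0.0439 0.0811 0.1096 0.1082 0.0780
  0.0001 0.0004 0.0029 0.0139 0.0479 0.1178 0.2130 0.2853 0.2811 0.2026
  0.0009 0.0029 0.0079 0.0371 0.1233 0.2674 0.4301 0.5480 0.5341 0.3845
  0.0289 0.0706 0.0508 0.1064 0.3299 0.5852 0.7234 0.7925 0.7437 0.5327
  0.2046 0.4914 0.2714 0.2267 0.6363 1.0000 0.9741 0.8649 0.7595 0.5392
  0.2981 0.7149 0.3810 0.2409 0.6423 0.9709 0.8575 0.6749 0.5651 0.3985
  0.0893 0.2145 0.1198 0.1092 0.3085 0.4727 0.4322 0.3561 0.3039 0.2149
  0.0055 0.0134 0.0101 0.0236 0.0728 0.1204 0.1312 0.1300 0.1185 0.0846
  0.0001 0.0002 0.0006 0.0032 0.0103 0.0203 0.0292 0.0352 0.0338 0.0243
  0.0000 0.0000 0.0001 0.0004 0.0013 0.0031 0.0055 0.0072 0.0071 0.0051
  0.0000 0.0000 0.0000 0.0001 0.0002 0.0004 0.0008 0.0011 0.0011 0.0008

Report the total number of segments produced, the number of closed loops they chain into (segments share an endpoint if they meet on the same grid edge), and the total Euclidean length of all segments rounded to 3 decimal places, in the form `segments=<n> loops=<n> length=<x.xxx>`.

cell (2,5): code 0100 → (2.941,6.000)–(3.000,5.874)
cell (2,6): code 1100 → (2.646,7.000)–(2.941,6.000)
cell (2,7): code 1100 → (2.820,8.000)–(2.646,7.000)
cell (2,8): code 1000 → (3.000,8.179)–(2.820,8.000)
cell (3,4): code 0100 → (3.291,5.000)–(4.000,4.192)
cell (3,5): code 1110 → (3.000,5.874)–(3.291,5.000)
cell (3,8): code 1001 → (4.000,8.243)–(3.000,8.179)
cell (4,0): code 0100 → (4.960,1.000)–(5.000,0.979)
cell (4,1): code 1000 → (5.000,1.027)–(4.960,1.000)
cell (4,4): code 0110 → (4.000,4.192)–(5.000,4.194)
cell (4,6): code 1011 → (5.000,6.830)–(4.836,7.000)
cell (4,7): code 0011 → (4.836,7.000)–(4.275,8.000)
cell (4,8): code 0001 → (4.275,8.000)–(4.000,8.243)
cell (5,0): code 0010 → (5.000,0.979)–(5.018,1.000)
cell (5,1): code 0001 → (5.018,1.000)–(5.000,1.027)
cell (5,4): code 0010 → (5.000,4.194)–(5.532,5.000)
cell (5,5): code 0011 → (5.532,5.000)–(5.356,6.000)
cell (5,6): code 0001 → (5.356,6.000)–(5.000,6.830)
total: 18 segments, chained into 2 closed loop(s), length Σ = 11.235420

segments=18 loops=2 length=11.235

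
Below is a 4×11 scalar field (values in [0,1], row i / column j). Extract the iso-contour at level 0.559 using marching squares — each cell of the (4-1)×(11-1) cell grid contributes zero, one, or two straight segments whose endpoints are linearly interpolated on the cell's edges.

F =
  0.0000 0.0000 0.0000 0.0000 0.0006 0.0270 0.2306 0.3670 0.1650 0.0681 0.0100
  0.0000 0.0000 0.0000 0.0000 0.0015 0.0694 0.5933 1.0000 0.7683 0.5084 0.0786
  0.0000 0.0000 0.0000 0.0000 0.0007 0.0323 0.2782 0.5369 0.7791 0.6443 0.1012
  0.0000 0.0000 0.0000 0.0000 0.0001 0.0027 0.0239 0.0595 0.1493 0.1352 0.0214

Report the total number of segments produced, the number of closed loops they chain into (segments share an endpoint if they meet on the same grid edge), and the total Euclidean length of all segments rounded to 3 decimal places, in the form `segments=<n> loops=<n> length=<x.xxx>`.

segments=12 loops=1 length=8.044

cell (0,5): code 0100 → (0.905,6.000)–(1.000,5.935)
cell (0,6): code 1100 → (0.303,7.000)–(0.905,6.000)
cell (0,7): code 1100 → (0.653,8.000)–(0.303,7.000)
cell (0,8): code 1000 → (1.000,8.805)–(0.653,8.000)
cell (1,5): code 0010 → (1.000,5.935)–(1.109,6.000)
cell (1,6): code 0011 → (1.109,6.000)–(1.952,7.000)
cell (1,7): code 0111 → (1.952,7.000)–(2.000,7.091)
cell (1,8): code 1101 → (1.372,9.000)–(1.000,8.805)
cell (1,9): code 1000 → (2.000,9.157)–(1.372,9.000)
cell (2,7): code 0010 → (2.000,7.091)–(2.349,8.000)
cell (2,8): code 0011 → (2.349,8.000)–(2.168,9.000)
cell (2,9): code 0001 → (2.168,9.000)–(2.000,9.157)
total: 12 segments, chained into 1 closed loop(s), length Σ = 8.043634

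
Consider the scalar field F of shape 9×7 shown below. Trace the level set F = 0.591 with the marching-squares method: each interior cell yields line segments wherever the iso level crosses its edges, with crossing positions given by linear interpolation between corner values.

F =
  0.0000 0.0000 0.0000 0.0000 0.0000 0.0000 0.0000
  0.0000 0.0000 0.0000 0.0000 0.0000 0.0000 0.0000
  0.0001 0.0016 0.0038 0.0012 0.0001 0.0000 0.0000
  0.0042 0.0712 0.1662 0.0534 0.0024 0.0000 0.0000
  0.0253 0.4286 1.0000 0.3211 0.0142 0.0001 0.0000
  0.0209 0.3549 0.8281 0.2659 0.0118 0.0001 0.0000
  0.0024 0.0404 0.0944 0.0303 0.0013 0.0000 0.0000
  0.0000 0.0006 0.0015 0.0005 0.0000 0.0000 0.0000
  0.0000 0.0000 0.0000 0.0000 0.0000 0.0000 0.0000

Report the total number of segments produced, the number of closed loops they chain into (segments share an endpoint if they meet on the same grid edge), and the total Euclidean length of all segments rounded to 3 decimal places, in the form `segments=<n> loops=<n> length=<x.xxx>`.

segments=6 loops=1 length=4.811

cell (3,1): code 0100 → (3.509,2.000)–(4.000,1.284)
cell (3,2): code 1000 → (4.000,2.602)–(3.509,2.000)
cell (4,1): code 0110 → (4.000,1.284)–(5.000,1.499)
cell (4,2): code 1001 → (5.000,2.422)–(4.000,2.602)
cell (5,1): code 0010 → (5.000,1.499)–(5.323,2.000)
cell (5,2): code 0001 → (5.323,2.000)–(5.000,2.422)
total: 6 segments, chained into 1 closed loop(s), length Σ = 4.811154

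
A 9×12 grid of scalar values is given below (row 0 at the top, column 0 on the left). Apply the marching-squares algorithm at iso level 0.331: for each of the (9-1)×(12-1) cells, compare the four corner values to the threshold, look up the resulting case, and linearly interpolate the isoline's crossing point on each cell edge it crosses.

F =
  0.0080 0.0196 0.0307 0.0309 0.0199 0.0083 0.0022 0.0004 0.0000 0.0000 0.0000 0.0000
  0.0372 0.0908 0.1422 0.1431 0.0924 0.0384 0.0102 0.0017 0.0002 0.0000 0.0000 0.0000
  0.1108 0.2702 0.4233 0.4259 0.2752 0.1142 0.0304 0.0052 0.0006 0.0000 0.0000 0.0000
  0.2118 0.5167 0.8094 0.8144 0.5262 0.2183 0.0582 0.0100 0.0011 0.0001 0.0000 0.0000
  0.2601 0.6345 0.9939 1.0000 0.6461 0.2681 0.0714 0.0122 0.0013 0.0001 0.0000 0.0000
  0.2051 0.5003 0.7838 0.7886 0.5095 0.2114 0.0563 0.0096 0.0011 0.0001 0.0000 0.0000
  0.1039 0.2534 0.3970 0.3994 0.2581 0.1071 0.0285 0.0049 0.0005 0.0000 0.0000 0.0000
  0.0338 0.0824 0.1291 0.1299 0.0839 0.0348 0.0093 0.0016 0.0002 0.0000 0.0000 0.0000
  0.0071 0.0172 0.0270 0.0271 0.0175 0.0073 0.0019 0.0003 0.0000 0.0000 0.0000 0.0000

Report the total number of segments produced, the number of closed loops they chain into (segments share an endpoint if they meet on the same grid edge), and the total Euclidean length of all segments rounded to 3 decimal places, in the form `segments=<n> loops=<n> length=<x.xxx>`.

cell (1,1): code 0100 → (1.672,2.000)–(2.000,1.397)
cell (1,2): code 1100 → (1.664,3.000)–(1.672,2.000)
cell (1,3): code 1000 → (2.000,3.630)–(1.664,3.000)
cell (2,0): code 0100 → (2.247,1.000)–(3.000,0.391)
cell (2,1): code 1110 → (2.000,1.397)–(2.247,1.000)
cell (2,3): code 1101 → (2.222,4.000)–(2.000,3.630)
cell (2,4): code 1000 → (3.000,4.634)–(2.222,4.000)
cell (3,0): code 0110 → (3.000,0.391)–(4.000,0.189)
cell (3,4): code 1001 → (4.000,4.834)–(3.000,4.634)
cell (4,0): code 0110 → (4.000,0.189)–(5.000,0.426)
cell (4,4): code 1001 → (5.000,4.599)–(4.000,4.834)
cell (5,0): code 0010 → (5.000,0.426)–(5.686,1.000)
cell (5,1): code 0111 → (5.686,1.000)–(6.000,1.540)
cell (5,3): code 1011 → (6.000,3.484)–(5.710,4.000)
cell (5,4): code 0001 → (5.710,4.000)–(5.000,4.599)
cell (6,1): code 0010 → (6.000,1.540)–(6.246,2.000)
cell (6,2): code 0011 → (6.246,2.000)–(6.254,3.000)
cell (6,3): code 0001 → (6.254,3.000)–(6.000,3.484)
total: 18 segments, chained into 1 closed loop(s), length Σ = 14.474113

segments=18 loops=1 length=14.474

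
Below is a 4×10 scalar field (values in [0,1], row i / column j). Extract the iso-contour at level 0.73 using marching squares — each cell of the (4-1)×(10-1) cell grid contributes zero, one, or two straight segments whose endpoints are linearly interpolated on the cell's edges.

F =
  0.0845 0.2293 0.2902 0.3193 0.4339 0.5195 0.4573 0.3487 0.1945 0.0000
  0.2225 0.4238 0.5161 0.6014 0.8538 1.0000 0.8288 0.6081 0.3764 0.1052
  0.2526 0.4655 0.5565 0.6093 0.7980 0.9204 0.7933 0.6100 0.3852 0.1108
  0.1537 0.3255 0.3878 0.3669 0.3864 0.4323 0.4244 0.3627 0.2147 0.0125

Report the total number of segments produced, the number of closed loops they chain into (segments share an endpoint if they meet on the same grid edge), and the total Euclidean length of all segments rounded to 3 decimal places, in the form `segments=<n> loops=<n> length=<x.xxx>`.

cell (0,3): code 0100 → (0.705,4.000)–(1.000,3.510)
cell (0,4): code 1100 → (0.438,5.000)–(0.705,4.000)
cell (0,5): code 1100 → (0.734,6.000)–(0.438,5.000)
cell (0,6): code 1000 → (1.000,6.448)–(0.734,6.000)
cell (1,3): code 0110 → (1.000,3.510)–(2.000,3.640)
cell (1,6): code 1001 → (2.000,6.345)–(1.000,6.448)
cell (2,3): code 0010 → (2.000,3.640)–(2.165,4.000)
cell (2,4): code 0011 → (2.165,4.000)–(2.390,5.000)
cell (2,5): code 0011 → (2.390,5.000)–(2.172,6.000)
cell (2,6): code 0001 → (2.172,6.000)–(2.000,6.345)
total: 10 segments, chained into 1 closed loop(s), length Σ = 8.015179

segments=10 loops=1 length=8.015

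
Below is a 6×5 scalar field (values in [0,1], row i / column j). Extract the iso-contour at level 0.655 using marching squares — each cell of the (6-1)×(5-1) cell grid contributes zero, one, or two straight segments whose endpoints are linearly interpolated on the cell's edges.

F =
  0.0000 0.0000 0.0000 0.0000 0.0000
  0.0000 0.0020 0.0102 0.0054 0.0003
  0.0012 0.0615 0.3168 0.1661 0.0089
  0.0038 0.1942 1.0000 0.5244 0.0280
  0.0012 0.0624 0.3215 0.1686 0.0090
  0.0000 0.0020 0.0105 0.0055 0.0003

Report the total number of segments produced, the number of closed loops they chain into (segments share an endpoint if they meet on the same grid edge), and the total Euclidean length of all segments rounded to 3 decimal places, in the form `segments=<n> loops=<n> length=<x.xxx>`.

segments=4 loops=1 length=3.096

cell (2,1): code 0100 → (2.495,2.000)–(3.000,1.572)
cell (2,2): code 1000 → (3.000,2.725)–(2.495,2.000)
cell (3,1): code 0010 → (3.000,1.572)–(3.508,2.000)
cell (3,2): code 0001 → (3.508,2.000)–(3.000,2.725)
total: 4 segments, chained into 1 closed loop(s), length Σ = 3.096492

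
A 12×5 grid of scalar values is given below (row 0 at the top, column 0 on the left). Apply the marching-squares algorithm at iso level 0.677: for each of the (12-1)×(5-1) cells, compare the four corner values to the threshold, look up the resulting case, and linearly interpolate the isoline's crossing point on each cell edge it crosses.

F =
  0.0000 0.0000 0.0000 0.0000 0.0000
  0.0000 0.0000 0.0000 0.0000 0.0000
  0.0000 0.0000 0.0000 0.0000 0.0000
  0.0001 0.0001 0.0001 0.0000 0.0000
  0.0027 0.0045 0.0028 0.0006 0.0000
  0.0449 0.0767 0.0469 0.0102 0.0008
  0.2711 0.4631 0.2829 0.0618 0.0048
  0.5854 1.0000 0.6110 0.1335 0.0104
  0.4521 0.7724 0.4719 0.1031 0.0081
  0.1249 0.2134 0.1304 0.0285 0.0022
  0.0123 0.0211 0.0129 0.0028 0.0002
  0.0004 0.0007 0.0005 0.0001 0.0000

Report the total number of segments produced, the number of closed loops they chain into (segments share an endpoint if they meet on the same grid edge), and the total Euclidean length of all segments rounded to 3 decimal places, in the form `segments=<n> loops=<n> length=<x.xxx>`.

cell (6,0): code 0100 → (6.398,1.000)–(7.000,0.221)
cell (6,1): code 1000 → (7.000,1.830)–(6.398,1.000)
cell (7,0): code 0110 → (7.000,0.221)–(8.000,0.702)
cell (7,1): code 1001 → (8.000,1.317)–(7.000,1.830)
cell (8,0): code 0010 → (8.000,0.702)–(8.171,1.000)
cell (8,1): code 0001 → (8.171,1.000)–(8.000,1.317)
total: 6 segments, chained into 1 closed loop(s), length Σ = 4.946995

segments=6 loops=1 length=4.947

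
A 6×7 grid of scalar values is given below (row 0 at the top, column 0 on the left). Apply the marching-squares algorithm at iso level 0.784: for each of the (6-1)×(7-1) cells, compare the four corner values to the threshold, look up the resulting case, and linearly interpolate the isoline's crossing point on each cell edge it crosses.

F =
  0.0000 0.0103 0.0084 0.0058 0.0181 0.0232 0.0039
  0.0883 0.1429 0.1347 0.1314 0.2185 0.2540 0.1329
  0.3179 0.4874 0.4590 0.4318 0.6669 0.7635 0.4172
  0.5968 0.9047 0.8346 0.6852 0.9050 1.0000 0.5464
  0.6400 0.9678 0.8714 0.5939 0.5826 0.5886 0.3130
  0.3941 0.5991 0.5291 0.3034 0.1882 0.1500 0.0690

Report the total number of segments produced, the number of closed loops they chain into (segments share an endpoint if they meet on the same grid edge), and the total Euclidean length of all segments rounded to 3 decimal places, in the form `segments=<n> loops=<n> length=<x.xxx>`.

cell (2,0): code 0100 → (2.711,1.000)–(3.000,0.608)
cell (2,1): code 1100 → (2.865,2.000)–(2.711,1.000)
cell (2,2): code 1000 → (3.000,2.339)–(2.865,2.000)
cell (2,3): code 0100 → (2.492,4.000)–(3.000,3.449)
cell (2,4): code 1100 → (2.087,5.000)–(2.492,4.000)
cell (2,5): code 1000 → (3.000,5.476)–(2.087,5.000)
cell (3,0): code 0110 → (3.000,0.608)–(4.000,0.439)
cell (3,2): code 1001 → (4.000,2.315)–(3.000,2.339)
cell (3,3): code 0010 → (3.000,3.449)–(3.375,4.000)
cell (3,4): code 0011 → (3.375,4.000)–(3.525,5.000)
cell (3,5): code 0001 → (3.525,5.000)–(3.000,5.476)
cell (4,0): code 0010 → (4.000,0.439)–(4.499,1.000)
cell (4,1): code 0011 → (4.499,1.000)–(4.255,2.000)
cell (4,2): code 0001 → (4.255,2.000)–(4.000,2.315)
total: 14 segments, chained into 2 closed loop(s), length Σ = 11.307193

segments=14 loops=2 length=11.307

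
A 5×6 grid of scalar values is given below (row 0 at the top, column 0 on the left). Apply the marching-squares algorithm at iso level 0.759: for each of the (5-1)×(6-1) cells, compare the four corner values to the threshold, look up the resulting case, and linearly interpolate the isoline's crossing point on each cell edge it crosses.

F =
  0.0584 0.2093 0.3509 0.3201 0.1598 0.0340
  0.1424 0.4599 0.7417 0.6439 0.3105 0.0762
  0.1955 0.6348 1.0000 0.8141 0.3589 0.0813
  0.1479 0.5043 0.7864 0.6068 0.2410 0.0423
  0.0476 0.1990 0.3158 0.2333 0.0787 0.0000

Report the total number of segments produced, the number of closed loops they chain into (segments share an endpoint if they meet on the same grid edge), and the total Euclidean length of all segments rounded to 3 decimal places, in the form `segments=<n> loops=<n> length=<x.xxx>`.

segments=8 loops=1 length=5.497

cell (1,1): code 0100 → (1.067,2.000)–(2.000,1.340)
cell (1,2): code 1100 → (1.676,3.000)–(1.067,2.000)
cell (1,3): code 1000 → (2.000,3.121)–(1.676,3.000)
cell (2,1): code 0110 → (2.000,1.340)–(3.000,1.903)
cell (2,2): code 1011 → (3.000,2.153)–(2.266,3.000)
cell (2,3): code 0001 → (2.266,3.000)–(2.000,3.121)
cell (3,1): code 0010 → (3.000,1.903)–(3.058,2.000)
cell (3,2): code 0001 → (3.058,2.000)–(3.000,2.153)
total: 8 segments, chained into 1 closed loop(s), length Σ = 5.496771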